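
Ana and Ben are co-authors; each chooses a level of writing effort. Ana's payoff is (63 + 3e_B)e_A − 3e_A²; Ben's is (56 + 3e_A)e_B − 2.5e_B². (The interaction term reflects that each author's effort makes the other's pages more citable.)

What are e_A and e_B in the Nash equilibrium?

Expanding Ana's payoff: 63e_A + 3e_Be_A − 3e_A².
∂π/∂e_A = 63 + 3e_B − 6e_A = 0, so e_A = 10.5 + 0.5e_B.
Likewise for Ben: e_B = 11.2 + 0.6e_A.
Plugging e_B into Ana's best response: e_A = 10.5 + 0.5(11.2 + 0.6e_A) ⇒ 0.7e_A = 16.1, so e_A = 23.
Then e_B = 11.2 + 0.6·23 = 25.

23, 25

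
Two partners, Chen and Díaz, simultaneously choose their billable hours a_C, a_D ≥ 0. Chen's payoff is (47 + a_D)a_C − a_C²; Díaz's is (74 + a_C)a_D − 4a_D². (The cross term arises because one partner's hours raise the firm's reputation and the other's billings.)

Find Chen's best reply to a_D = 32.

Expanding Chen's payoff: 47a_C + a_Da_C − a_C².
∂π/∂a_C = 47 + a_D − 2a_C = 0, so a_C = 23.5 + 0.5a_D.
At a_D = 32: a_C = 23.5 + 0.5·32 = 39.5.

39.5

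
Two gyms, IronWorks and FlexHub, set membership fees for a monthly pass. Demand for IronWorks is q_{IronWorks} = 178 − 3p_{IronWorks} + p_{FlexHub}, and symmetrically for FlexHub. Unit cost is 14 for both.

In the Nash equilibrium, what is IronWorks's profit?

2700

IronWorks's profit: π = (p_{IronWorks} − 14)(178 − 3p_{IronWorks} + p_{FlexHub}).
∂π/∂p_{IronWorks} = 220 − 6p_{IronWorks} + p_{FlexHub} = 0 ⇒ p_{IronWorks} = 110/3 + (1/6)p_{FlexHub}.
Setting p_{IronWorks} = p_{FlexHub} in the reaction function: p_{IronWorks} = 110/3 + (1/6)p_{IronWorks}, so p_{IronWorks} = (110/3) / (5/6) = 44.
q_{IronWorks} = 178 − 3·44 + 44 = 90.
Profit = (44 − 14)·90 = 2700.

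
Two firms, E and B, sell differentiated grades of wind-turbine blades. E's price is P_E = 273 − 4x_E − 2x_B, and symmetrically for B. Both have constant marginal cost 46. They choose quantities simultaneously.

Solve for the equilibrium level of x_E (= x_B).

22.7

Firm E's profit: π = x_E(273 − 4x_E − 2x_B) − 46x_E.
∂π/∂x_E = 227 − 8x_E − 2x_B = 0 ⇒ x_E = 28.375 − 0.25x_B.
The game is symmetric, so in equilibrium x_B = x_E: the reaction function gives 1.25x_E = 28.375, hence x_E = 22.7.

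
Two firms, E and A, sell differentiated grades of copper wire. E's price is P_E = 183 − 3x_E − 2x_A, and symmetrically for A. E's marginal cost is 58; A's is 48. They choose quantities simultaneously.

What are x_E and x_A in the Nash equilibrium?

15, 17.5

Firm E's profit: π = x_E(183 − 3x_E − 2x_A) − 58x_E.
∂π/∂x_E = 125 − 6x_E − 2x_A = 0 ⇒ x_E = 125/6 − (1/3)x_A.
Similarly x_A = 22.5 − (1/3)x_E.
Solving the two reaction functions simultaneously: (1 − (−1/3)(−1/3))x_E = 125/6 − (1/3)·22.5, so (8/9)x_E = 40/3 and x_E = 15.
Then x_A = 22.5 − (1/3)·15 = 17.5.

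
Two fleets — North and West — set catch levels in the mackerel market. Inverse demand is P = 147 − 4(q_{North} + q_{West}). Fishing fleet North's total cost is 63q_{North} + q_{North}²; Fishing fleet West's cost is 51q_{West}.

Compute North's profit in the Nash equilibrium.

Fishing fleet North's profit: π = q_{North}(147 − 4(q_{North} + q_{West})) − 63q_{North} − q_{North}².
∂π/∂q_{North} = 84 − 10q_{North} − 4q_{West} = 0, so q_{North} = 8.4 − 0.4q_{West}.
For West: ∂π/∂q_{West} = 96 − 8q_{West} − 4q_{North} = 0 ⇒ q_{West} = 12 − 0.5q_{North}.
Solving the two reaction functions simultaneously: (1 − (−0.4)(−0.5))q_{North} = 8.4 − 0.4·12, so 0.8q_{North} = 3.6 and q_{North} = 4.5.
Then q_{West} = 12 − 0.5·4.5 = 9.75.
Price P = 147 − 4·14.25 = 90.
North's profit: (90 − 63)·4.5 − (4.5)² = 101.25.

101.25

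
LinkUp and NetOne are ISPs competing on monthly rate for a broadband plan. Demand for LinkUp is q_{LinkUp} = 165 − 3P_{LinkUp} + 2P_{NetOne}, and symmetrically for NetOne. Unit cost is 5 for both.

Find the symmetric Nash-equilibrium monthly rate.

LinkUp's profit: π = (P_{LinkUp} − 5)(165 − 3P_{LinkUp} + 2P_{NetOne}).
∂π/∂P_{LinkUp} = 180 − 6P_{LinkUp} + 2P_{NetOne} = 0 ⇒ P_{LinkUp} = 30 + (1/3)P_{NetOne}.
Setting P_{LinkUp} = P_{NetOne} in the reaction function: P_{LinkUp} = 30 + (1/3)P_{LinkUp}, so P_{LinkUp} = 30 / (2/3) = 45.

45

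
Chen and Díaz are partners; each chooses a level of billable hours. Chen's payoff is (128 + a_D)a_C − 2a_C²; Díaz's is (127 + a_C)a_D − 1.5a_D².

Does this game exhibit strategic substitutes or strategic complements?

strategic complements

Expanding Chen's payoff: 128a_C + a_Da_C − 2a_C².
∂π/∂a_C = 128 + a_D − 4a_C = 0, so a_C = 32 + 0.25a_D.
The best-response slope da_C/da_D = 0.25 > 0: the reaction function is upward-sloping, so the choices are strategic complements.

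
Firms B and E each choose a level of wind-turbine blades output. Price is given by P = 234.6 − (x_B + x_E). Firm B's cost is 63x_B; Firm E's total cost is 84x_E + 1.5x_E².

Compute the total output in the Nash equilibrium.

93

Firm B's profit: π = x_B(234.6 − (x_B + x_E)) − 63x_B.
∂π/∂x_B = 171.6 − 2x_B − x_E = 0, so x_B = 85.8 − 0.5x_E.
For E: ∂π/∂x_E = 150.6 − 5x_E − x_B = 0 ⇒ x_E = 30.12 − 0.2x_B.
Plugging x_E into B's best response: x_B = 85.8 − 0.5(30.12 − 0.2x_B) ⇒ 0.9x_B = 70.74, so x_B = 78.6.
Then x_E = 30.12 − 0.2·78.6 = 14.4.
Total output: 78.6 + 14.4 = 93.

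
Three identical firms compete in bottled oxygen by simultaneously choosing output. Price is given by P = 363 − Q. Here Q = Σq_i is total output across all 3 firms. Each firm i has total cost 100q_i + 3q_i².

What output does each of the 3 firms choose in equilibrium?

26.3

A representative firm's profit is π_i = q_i(363 − Q) − 100q_i − 3q_i², with Q = q_i + Σ_{j≠i} q_j.
First-order condition: 263 − 8q_i − Σ_{j≠i} q_j = 0.
With identical firms, set every q_j = q: then 263 − 8q − 2q = 0, i.e. q = 263/10 = 26.3.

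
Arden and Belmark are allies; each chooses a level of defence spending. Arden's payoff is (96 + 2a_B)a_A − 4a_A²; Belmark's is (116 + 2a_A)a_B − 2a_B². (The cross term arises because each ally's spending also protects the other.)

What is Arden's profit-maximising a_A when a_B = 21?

Expanding Arden's payoff: 96a_A + 2a_Ba_A − 4a_A².
∂π/∂a_A = 96 + 2a_B − 8a_A = 0, so a_A = 12 + 0.25a_B.
At a_B = 21: a_A = 12 + 0.25·21 = 17.25.

17.25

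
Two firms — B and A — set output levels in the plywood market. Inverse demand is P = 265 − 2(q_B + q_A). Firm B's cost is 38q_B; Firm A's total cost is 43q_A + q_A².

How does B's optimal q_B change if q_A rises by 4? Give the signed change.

Firm B's profit: π = q_B(265 − 2(q_B + q_A)) − 38q_B.
∂π/∂q_B = 227 − 4q_B − 2q_A = 0, so q_B = 56.75 − 0.5q_A.
The reaction-function slope is −0.5, so a 4-unit rise in q_A moves q_B by −0.5 × 4 = −2. B's best response falls — the actions are strategic substitutes.

-2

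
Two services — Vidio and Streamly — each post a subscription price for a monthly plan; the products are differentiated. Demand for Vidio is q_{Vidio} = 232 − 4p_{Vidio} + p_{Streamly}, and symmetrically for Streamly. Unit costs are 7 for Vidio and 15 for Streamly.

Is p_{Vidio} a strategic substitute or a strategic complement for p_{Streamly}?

strategic complements

Vidio's profit: π = (p_{Vidio} − 7)(232 − 4p_{Vidio} + p_{Streamly}).
∂π/∂p_{Vidio} = 260 − 8p_{Vidio} + p_{Streamly} = 0 ⇒ p_{Vidio} = 32.5 + 0.125p_{Streamly}.
The best-response slope dp_{Vidio}/dp_{Streamly} = 0.125 > 0: the reaction function is upward-sloping, so the choices are strategic complements.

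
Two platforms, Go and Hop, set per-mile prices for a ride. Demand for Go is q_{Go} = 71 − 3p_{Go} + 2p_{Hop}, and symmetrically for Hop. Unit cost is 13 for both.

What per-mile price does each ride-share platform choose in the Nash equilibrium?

Go's profit: π = (p_{Go} − 13)(71 − 3p_{Go} + 2p_{Hop}).
∂π/∂p_{Go} = 110 − 6p_{Go} + 2p_{Hop} = 0 ⇒ p_{Go} = 55/3 + (1/3)p_{Hop}.
Setting p_{Go} = p_{Hop} in the reaction function: p_{Go} = 55/3 + (1/3)p_{Go}, so p_{Go} = (55/3) / (2/3) = 27.5.

27.5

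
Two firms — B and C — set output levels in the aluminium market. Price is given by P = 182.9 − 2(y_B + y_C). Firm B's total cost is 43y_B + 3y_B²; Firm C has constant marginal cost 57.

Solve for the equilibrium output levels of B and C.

8.55, 27.2

Firm B's profit: π = y_B(182.9 − 2(y_B + y_C)) − 43y_B − 3y_B².
∂π/∂y_B = 139.9 − 10y_B − 2y_C = 0, so y_B = 13.99 − 0.2y_C.
For C: ∂π/∂y_C = 125.9 − 4y_C − 2y_B = 0 ⇒ y_C = 31.475 − 0.5y_B.
Plugging y_C into B's best response: y_B = 13.99 − 0.2(31.475 − 0.5y_B) ⇒ 0.9y_B = 7.695, so y_B = 8.55.
Then y_C = 31.475 − 0.5·8.55 = 27.2.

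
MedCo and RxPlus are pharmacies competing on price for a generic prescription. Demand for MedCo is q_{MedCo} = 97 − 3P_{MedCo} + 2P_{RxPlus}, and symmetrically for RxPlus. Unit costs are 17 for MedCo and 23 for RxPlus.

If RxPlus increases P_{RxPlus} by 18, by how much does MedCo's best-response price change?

6

MedCo's profit: π = (P_{MedCo} − 17)(97 − 3P_{MedCo} + 2P_{RxPlus}).
∂π/∂P_{MedCo} = 148 − 6P_{MedCo} + 2P_{RxPlus} = 0 ⇒ P_{MedCo} = 74/3 + (1/3)P_{RxPlus}.
The reaction-function slope is 1/3, so an 18-unit rise in P_{RxPlus} moves P_{MedCo} by 1/3 × 18 = 6. MedCo's best response rises — the actions are strategic complements.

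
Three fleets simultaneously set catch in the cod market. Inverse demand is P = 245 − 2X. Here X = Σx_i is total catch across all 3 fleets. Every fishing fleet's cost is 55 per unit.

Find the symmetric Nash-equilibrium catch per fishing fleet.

A representative fishing fleet's profit is π_i = x_i(245 − 2X) − 55x_i, with X = x_i + Σ_{j≠i} x_j.
First-order condition: 190 − 4x_i − 2Σ_{j≠i} x_j = 0.
In a symmetric equilibrium every fishing fleet chooses the same x, so Σ_{j≠i} x_j = 2x. The condition becomes 190 − 8x = 0, giving x = 190/8 = 23.75.

23.75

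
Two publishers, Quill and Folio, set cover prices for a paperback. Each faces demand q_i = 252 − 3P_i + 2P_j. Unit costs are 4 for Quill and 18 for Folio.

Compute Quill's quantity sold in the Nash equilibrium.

193.875

Quill's profit: π = (P_{Quill} − 4)(252 − 3P_{Quill} + 2P_{Folio}).
∂π/∂P_{Quill} = 264 − 6P_{Quill} + 2P_{Folio} = 0 ⇒ P_{Quill} = 44 + (1/3)P_{Folio}.
Similarly P_{Folio} = 51 + (1/3)P_{Quill}.
Solving the two reaction functions simultaneously: (1 − (1/3)(1/3))P_{Quill} = 44 + (1/3)·51, so (8/9)P_{Quill} = 61 and P_{Quill} = 68.625.
Then P_{Folio} = 51 + (1/3)·68.625 = 73.875.
q_{Quill} = 252 − 3·68.625 + 2·73.875 = 193.875.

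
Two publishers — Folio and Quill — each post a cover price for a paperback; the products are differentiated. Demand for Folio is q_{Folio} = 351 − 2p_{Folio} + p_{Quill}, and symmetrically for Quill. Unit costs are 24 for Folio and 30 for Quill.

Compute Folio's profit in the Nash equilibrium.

24112.08

Folio's profit: π = (p_{Folio} − 24)(351 − 2p_{Folio} + p_{Quill}).
∂π/∂p_{Folio} = 399 − 4p_{Folio} + p_{Quill} = 0 ⇒ p_{Folio} = 99.75 + 0.25p_{Quill}.
Similarly p_{Quill} = 102.75 + 0.25p_{Folio}.
Solving the two reaction functions simultaneously: (1 − (0.25)(0.25))p_{Folio} = 99.75 + 0.25·102.75, so 0.9375p_{Folio} = 125.4375 and p_{Folio} = 133.8.
Then p_{Quill} = 102.75 + 0.25·133.8 = 136.2.
q_{Folio} = 351 − 2·133.8 + 136.2 = 219.6.
Profit = (133.8 − 24)·219.6 = 24112.08.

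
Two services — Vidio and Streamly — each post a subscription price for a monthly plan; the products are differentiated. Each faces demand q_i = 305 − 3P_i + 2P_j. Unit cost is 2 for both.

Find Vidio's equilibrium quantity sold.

227.25

Vidio's profit: π = (P_{Vidio} − 2)(305 − 3P_{Vidio} + 2P_{Streamly}).
∂π/∂P_{Vidio} = 311 − 6P_{Vidio} + 2P_{Streamly} = 0 ⇒ P_{Vidio} = 311/6 + (1/3)P_{Streamly}.
The game is symmetric, so in equilibrium P_{Streamly} = P_{Vidio}: the reaction function gives (2/3)P_{Vidio} = 311/6, hence P_{Vidio} = 77.75.
q_{Vidio} = 305 − 3·77.75 + 2·77.75 = 227.25.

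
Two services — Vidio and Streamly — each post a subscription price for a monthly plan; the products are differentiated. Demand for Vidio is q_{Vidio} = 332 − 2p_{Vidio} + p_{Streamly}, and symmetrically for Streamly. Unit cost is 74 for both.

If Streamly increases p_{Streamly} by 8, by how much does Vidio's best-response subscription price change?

Vidio's profit: π = (p_{Vidio} − 74)(332 − 2p_{Vidio} + p_{Streamly}).
∂π/∂p_{Vidio} = 480 − 4p_{Vidio} + p_{Streamly} = 0 ⇒ p_{Vidio} = 120 + 0.25p_{Streamly}.
The reaction-function slope is 0.25, so an 8-unit rise in p_{Streamly} moves p_{Vidio} by 0.25 × 8 = 2. Vidio's best response rises — the actions are strategic complements.

2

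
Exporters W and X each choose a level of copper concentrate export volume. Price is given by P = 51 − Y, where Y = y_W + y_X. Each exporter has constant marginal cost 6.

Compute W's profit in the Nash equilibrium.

Exporter W's profit: π = y_W(51 − (y_W + y_X)) − 6y_W.
∂π/∂y_W = 45 − 2y_W − y_X = 0, so y_W = 22.5 − 0.5y_X.
Setting y_W = y_X in the reaction function: y_W = 22.5 − 0.5y_W, so y_W = 22.5 / 1.5 = 15.
Price P = 51 − 30 = 21.
W's profit: (21 − 6)·15 = 225.

225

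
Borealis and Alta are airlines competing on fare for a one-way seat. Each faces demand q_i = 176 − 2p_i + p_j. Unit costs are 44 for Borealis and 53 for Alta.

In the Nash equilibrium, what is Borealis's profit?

Borealis's profit: π = (p_{Borealis} − 44)(176 − 2p_{Borealis} + p_{Alta}).
∂π/∂p_{Borealis} = 264 − 4p_{Borealis} + p_{Alta} = 0 ⇒ p_{Borealis} = 66 + 0.25p_{Alta}.
Similarly p_{Alta} = 70.5 + 0.25p_{Borealis}.
Substituting the second reaction function into the first: p_{Borealis} = 66 + 0.25(70.5 + 0.25p_{Borealis}), which gives 0.9375p_{Borealis} = 83.625 ⇒ p_{Borealis} = 89.2.
Then p_{Alta} = 70.5 + 0.25·89.2 = 92.8.
q_{Borealis} = 176 − 2·89.2 + 92.8 = 90.4.
Profit = (89.2 − 44)·90.4 = 4086.08.

4086.08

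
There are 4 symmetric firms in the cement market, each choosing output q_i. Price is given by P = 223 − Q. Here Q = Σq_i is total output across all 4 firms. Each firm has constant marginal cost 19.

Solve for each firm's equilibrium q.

A representative firm's profit is π_i = q_i(223 − Q) − 19q_i, with Q = q_i + Σ_{j≠i} q_j.
First-order condition: 204 − 2q_i − Σ_{j≠i} q_j = 0.
In a symmetric equilibrium every firm chooses the same q, so Σ_{j≠i} q_j = 3q. The condition becomes 204 − 5q = 0, giving q = 204/5 = 40.8.

40.8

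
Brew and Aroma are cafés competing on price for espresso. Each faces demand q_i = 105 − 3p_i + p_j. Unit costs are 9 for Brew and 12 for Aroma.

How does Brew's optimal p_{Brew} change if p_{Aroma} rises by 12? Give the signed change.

Brew's profit: π = (p_{Brew} − 9)(105 − 3p_{Brew} + p_{Aroma}).
∂π/∂p_{Brew} = 132 − 6p_{Brew} + p_{Aroma} = 0 ⇒ p_{Brew} = 22 + (1/6)p_{Aroma}.
The reaction-function slope is 1/6, so a 12-unit rise in p_{Aroma} moves p_{Brew} by 1/6 × 12 = 2. Brew's best response rises — the actions are strategic complements.

2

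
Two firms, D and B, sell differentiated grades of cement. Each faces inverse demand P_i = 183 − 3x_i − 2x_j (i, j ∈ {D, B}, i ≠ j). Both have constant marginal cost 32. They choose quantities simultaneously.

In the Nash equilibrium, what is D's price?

88.625

Firm D's profit: π = x_D(183 − 3x_D − 2x_B) − 32x_D.
∂π/∂x_D = 151 − 6x_D − 2x_B = 0 ⇒ x_D = 151/6 − (1/3)x_B.
The game is symmetric, so in equilibrium x_B = x_D: the reaction function gives (4/3)x_D = 151/6, hence x_D = 18.875.
P_D = 183 − 3·18.875 − 2·18.875 = 88.625.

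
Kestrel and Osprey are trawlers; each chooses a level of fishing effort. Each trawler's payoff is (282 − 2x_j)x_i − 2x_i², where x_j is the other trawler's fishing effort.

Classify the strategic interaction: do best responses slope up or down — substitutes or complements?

strategic substitutes

Kestrel's payoff is (282 − 2x_O)x_K − 2x_K².
∂π/∂x_K = 282 − 2x_O − 4x_K = 0, so x_K = 70.5 − 0.5x_O.
The best-response slope dx_K/dx_O = −0.5 < 0: the reaction function is downward-sloping, so the choices are strategic substitutes.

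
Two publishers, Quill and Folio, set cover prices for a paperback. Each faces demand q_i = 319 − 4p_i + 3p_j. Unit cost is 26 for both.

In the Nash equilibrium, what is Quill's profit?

Quill's profit: π = (p_{Quill} − 26)(319 − 4p_{Quill} + 3p_{Folio}).
∂π/∂p_{Quill} = 423 − 8p_{Quill} + 3p_{Folio} = 0 ⇒ p_{Quill} = 52.875 + 0.375p_{Folio}.
The game is symmetric, so in equilibrium p_{Folio} = p_{Quill}: the reaction function gives 0.625p_{Quill} = 52.875, hence p_{Quill} = 84.6.
q_{Quill} = 319 − 4·84.6 + 3·84.6 = 234.4.
Profit = (84.6 − 26)·234.4 = 13735.84.

13735.84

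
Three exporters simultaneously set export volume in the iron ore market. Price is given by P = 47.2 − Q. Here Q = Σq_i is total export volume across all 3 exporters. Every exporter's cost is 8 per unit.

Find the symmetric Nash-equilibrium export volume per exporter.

A representative exporter's profit is π_i = q_i(47.2 − Q) − 8q_i, with Q = q_i + Σ_{j≠i} q_j.
First-order condition: 39.2 − 2q_i − Σ_{j≠i} q_j = 0.
With identical exporters, set every q_j = q: then 39.2 − 2q − 2q = 0, i.e. q = 39.2/4 = 9.8.

9.8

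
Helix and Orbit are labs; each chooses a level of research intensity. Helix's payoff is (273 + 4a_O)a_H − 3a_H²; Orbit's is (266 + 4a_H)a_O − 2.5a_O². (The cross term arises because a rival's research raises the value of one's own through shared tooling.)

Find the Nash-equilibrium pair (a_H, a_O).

173.5, 192

Expanding Helix's payoff: 273a_H + 4a_Oa_H − 3a_H².
∂π/∂a_H = 273 + 4a_O − 6a_H = 0, so a_H = 45.5 + (2/3)a_O.
Likewise for Orbit: a_O = 53.2 + 0.8a_H.
Substituting the second reaction function into the first: a_H = 45.5 + (2/3)(53.2 + 0.8a_H), which gives (7/15)a_H = 2429/30 ⇒ a_H = 173.5.
Then a_O = 53.2 + 0.8·173.5 = 192.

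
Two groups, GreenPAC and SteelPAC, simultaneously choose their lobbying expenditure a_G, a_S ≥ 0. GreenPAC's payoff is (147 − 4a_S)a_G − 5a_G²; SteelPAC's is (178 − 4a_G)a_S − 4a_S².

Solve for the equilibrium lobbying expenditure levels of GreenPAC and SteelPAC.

7.25, 18.625

Expanding GreenPAC's payoff: 147a_G − 4a_Sa_G − 5a_G².
∂π/∂a_G = 147 − 4a_S − 10a_G = 0, so a_G = 14.7 − 0.4a_S.
Likewise for SteelPAC: a_S = 22.25 − 0.5a_G.
Solving the two reaction functions simultaneously: (1 − (−0.4)(−0.5))a_G = 14.7 − 0.4·22.25, so 0.8a_G = 5.8 and a_G = 7.25.
Then a_S = 22.25 − 0.5·7.25 = 18.625.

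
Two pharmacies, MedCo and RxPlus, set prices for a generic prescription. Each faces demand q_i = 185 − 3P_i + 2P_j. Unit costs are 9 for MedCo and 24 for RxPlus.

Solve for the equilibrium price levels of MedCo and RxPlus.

MedCo's profit: π = (P_{MedCo} − 9)(185 − 3P_{MedCo} + 2P_{RxPlus}).
∂π/∂P_{MedCo} = 212 − 6P_{MedCo} + 2P_{RxPlus} = 0 ⇒ P_{MedCo} = 106/3 + (1/3)P_{RxPlus}.
Similarly P_{RxPlus} = 257/6 + (1/3)P_{MedCo}.
Plugging P_{RxPlus} into MedCo's best response: P_{MedCo} = 106/3 + (1/3)(257/6 + (1/3)P_{MedCo}) ⇒ (8/9)P_{MedCo} = 893/18, so P_{MedCo} = 55.8125.
Then P_{RxPlus} = 257/6 + (1/3)·55.8125 = 61.4375.

55.8125, 61.4375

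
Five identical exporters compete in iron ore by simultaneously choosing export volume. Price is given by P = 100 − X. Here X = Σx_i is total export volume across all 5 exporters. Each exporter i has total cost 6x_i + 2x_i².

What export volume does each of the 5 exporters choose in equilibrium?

A representative exporter's profit is π_i = x_i(100 − X) − 6x_i − 2x_i², with X = x_i + Σ_{j≠i} x_j.
First-order condition: 94 − 6x_i − Σ_{j≠i} x_j = 0.
In a symmetric equilibrium every exporter chooses the same x, so Σ_{j≠i} x_j = 4x. The condition becomes 94 − 10x = 0, giving x = 94/10 = 9.4.

9.4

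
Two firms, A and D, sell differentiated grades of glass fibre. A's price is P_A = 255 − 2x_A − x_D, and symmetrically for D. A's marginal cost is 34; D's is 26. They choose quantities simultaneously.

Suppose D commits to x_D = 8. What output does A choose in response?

53.25

Firm A's profit: π = x_A(255 − 2x_A − x_D) − 34x_A.
∂π/∂x_A = 221 − 4x_A − x_D = 0 ⇒ x_A = 55.25 − 0.25x_D.
At x_D = 8: x_A = 55.25 − 0.25·8 = 53.25.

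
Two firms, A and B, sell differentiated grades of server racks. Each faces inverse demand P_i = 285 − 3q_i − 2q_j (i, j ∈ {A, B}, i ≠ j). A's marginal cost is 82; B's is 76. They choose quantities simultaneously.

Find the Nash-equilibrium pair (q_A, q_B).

Firm A's profit: π = q_A(285 − 3q_A − 2q_B) − 82q_A.
∂π/∂q_A = 203 − 6q_A − 2q_B = 0 ⇒ q_A = 203/6 − (1/3)q_B.
Similarly q_B = 209/6 − (1/3)q_A.
Substituting the second reaction function into the first: q_A = 203/6 − (1/3)(209/6 − (1/3)q_A), which gives (8/9)q_A = 200/9 ⇒ q_A = 25.
Then q_B = 209/6 − (1/3)·25 = 26.5.

25, 26.5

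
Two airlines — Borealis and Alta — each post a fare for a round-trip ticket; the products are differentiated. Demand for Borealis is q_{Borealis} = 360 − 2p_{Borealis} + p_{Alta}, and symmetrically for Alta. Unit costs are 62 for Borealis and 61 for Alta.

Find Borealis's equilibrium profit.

19681.28

Borealis's profit: π = (p_{Borealis} − 62)(360 − 2p_{Borealis} + p_{Alta}).
∂π/∂p_{Borealis} = 484 − 4p_{Borealis} + p_{Alta} = 0 ⇒ p_{Borealis} = 121 + 0.25p_{Alta}.
Similarly p_{Alta} = 120.5 + 0.25p_{Borealis}.
Substituting the second reaction function into the first: p_{Borealis} = 121 + 0.25(120.5 + 0.25p_{Borealis}), which gives 0.9375p_{Borealis} = 151.125 ⇒ p_{Borealis} = 161.2.
Then p_{Alta} = 120.5 + 0.25·161.2 = 160.8.
q_{Borealis} = 360 − 2·161.2 + 160.8 = 198.4.
Profit = (161.2 − 62)·198.4 = 19681.28.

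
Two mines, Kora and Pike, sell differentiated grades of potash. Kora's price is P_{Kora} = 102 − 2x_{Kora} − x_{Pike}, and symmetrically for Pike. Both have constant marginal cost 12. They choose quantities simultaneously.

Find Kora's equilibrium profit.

648

Mine Kora's profit: π = x_{Kora}(102 − 2x_{Kora} − x_{Pike}) − 12x_{Kora}.
∂π/∂x_{Kora} = 90 − 4x_{Kora} − x_{Pike} = 0 ⇒ x_{Kora} = 22.5 − 0.25x_{Pike}.
Setting x_{Kora} = x_{Pike} in the reaction function: x_{Kora} = 22.5 − 0.25x_{Kora}, so x_{Kora} = 22.5 / 1.25 = 18.
P_{Kora} = 102 − 2·18 − 18 = 48.
Profit = (48 − 12)·18 = 648.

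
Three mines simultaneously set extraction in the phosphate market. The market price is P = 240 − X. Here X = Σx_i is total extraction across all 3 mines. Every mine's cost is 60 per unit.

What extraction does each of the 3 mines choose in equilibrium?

A representative mine's profit is π_i = x_i(240 − X) − 60x_i, with X = x_i + Σ_{j≠i} x_j.
First-order condition: 180 − 2x_i − Σ_{j≠i} x_j = 0.
Imposing symmetry (x_j = x for all j) turns Σ_{j≠i} x_j into 2x, so 180 = 4x and x = 45.

45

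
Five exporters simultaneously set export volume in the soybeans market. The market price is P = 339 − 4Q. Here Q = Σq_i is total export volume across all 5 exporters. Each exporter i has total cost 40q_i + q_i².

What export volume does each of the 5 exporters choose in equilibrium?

11.5

A representative exporter's profit is π_i = q_i(339 − 4Q) − 40q_i − q_i², with Q = q_i + Σ_{j≠i} q_j.
First-order condition: 299 − 10q_i − 4Σ_{j≠i} q_j = 0.
Imposing symmetry (q_j = q for all j) turns Σ_{j≠i} q_j into 4q, so 299 = 26q and q = 11.5.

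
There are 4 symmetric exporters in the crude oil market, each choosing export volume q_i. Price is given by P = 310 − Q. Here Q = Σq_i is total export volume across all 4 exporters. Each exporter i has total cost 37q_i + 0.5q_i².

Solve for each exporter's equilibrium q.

A representative exporter's profit is π_i = q_i(310 − Q) − 37q_i − 0.5q_i², with Q = q_i + Σ_{j≠i} q_j.
First-order condition: 273 − 3q_i − Σ_{j≠i} q_j = 0.
With identical exporters, set every q_j = q: then 273 − 3q − 3q = 0, i.e. q = 273/6 = 45.5.

45.5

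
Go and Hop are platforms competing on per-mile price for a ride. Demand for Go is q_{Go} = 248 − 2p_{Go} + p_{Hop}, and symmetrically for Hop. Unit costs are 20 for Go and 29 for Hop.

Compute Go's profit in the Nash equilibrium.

11919.68

Go's profit: π = (p_{Go} − 20)(248 − 2p_{Go} + p_{Hop}).
∂π/∂p_{Go} = 288 − 4p_{Go} + p_{Hop} = 0 ⇒ p_{Go} = 72 + 0.25p_{Hop}.
Similarly p_{Hop} = 76.5 + 0.25p_{Go}.
Substituting the second reaction function into the first: p_{Go} = 72 + 0.25(76.5 + 0.25p_{Go}), which gives 0.9375p_{Go} = 91.125 ⇒ p_{Go} = 97.2.
Then p_{Hop} = 76.5 + 0.25·97.2 = 100.8.
q_{Go} = 248 − 2·97.2 + 100.8 = 154.4.
Profit = (97.2 − 20)·154.4 = 11919.68.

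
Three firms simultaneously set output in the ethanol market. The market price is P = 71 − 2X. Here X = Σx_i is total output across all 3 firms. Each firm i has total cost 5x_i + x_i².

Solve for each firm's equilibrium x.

6.6

A representative firm's profit is π_i = x_i(71 − 2X) − 5x_i − x_i², with X = x_i + Σ_{j≠i} x_j.
First-order condition: 66 − 6x_i − 2Σ_{j≠i} x_j = 0.
Imposing symmetry (x_j = x for all j) turns Σ_{j≠i} x_j into 2x, so 66 = 10x and x = 6.6.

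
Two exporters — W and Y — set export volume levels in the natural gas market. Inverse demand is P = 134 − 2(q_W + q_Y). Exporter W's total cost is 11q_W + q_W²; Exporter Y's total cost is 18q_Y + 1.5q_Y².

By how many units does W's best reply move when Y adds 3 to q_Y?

-1

Exporter W's profit: π = q_W(134 − 2(q_W + q_Y)) − 11q_W − q_W².
∂π/∂q_W = 123 − 6q_W − 2q_Y = 0, so q_W = 20.5 − (1/3)q_Y.
The reaction-function slope is −1/3, so a 3-unit rise in q_Y moves q_W by −1/3 × 3 = −1. W's best response falls — the actions are strategic substitutes.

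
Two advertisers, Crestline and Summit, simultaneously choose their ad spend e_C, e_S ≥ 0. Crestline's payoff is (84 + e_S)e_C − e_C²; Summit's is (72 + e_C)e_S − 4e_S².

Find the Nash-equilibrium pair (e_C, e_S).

Expanding Crestline's payoff: 84e_C + e_Se_C − e_C².
∂π/∂e_C = 84 + e_S − 2e_C = 0, so e_C = 42 + 0.5e_S.
Likewise for Summit: e_S = 9 + 0.125e_C.
Plugging e_S into Crestline's best response: e_C = 42 + 0.5(9 + 0.125e_C) ⇒ 0.9375e_C = 46.5, so e_C = 49.6.
Then e_S = 9 + 0.125·49.6 = 15.2.

49.6, 15.2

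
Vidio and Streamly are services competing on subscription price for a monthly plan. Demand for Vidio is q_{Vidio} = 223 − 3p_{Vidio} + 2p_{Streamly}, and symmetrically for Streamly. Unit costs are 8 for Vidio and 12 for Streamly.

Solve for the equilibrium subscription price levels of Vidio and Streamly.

Vidio's profit: π = (p_{Vidio} − 8)(223 − 3p_{Vidio} + 2p_{Streamly}).
∂π/∂p_{Vidio} = 247 − 6p_{Vidio} + 2p_{Streamly} = 0 ⇒ p_{Vidio} = 247/6 + (1/3)p_{Streamly}.
Similarly p_{Streamly} = 259/6 + (1/3)p_{Vidio}.
Plugging p_{Streamly} into Vidio's best response: p_{Vidio} = 247/6 + (1/3)(259/6 + (1/3)p_{Vidio}) ⇒ (8/9)p_{Vidio} = 500/9, so p_{Vidio} = 62.5.
Then p_{Streamly} = 259/6 + (1/3)·62.5 = 64.

62.5, 64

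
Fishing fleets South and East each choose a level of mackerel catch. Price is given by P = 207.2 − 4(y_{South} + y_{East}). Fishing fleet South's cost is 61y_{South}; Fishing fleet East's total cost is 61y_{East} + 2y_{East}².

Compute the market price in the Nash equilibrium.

Fishing fleet South's profit: π = y_{South}(207.2 − 4(y_{South} + y_{East})) − 61y_{South}.
∂π/∂y_{South} = 146.2 − 8y_{South} − 4y_{East} = 0, so y_{South} = 18.275 − 0.5y_{East}.
For East: ∂π/∂y_{East} = 146.2 − 12y_{East} − 4y_{South} = 0 ⇒ y_{East} = 731/60 − (1/3)y_{South}.
Plugging y_{East} into South's best response: y_{South} = 18.275 − 0.5(731/60 − (1/3)y_{South}) ⇒ (5/6)y_{South} = 731/60, so y_{South} = 14.62.
Then y_{East} = 731/60 − (1/3)·14.62 = 7.31.
Equilibrium price: P = 207.2 − 4·21.93 = 119.48.

119.48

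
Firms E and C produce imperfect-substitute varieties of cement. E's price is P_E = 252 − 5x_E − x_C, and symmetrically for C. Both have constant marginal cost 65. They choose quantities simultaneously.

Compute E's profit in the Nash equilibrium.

Firm E's profit: π = x_E(252 − 5x_E − x_C) − 65x_E.
∂π/∂x_E = 187 − 10x_E − x_C = 0 ⇒ x_E = 18.7 − 0.1x_C.
The game is symmetric, so in equilibrium x_C = x_E: the reaction function gives 1.1x_E = 18.7, hence x_E = 17.
P_E = 252 − 5·17 − 17 = 150.
Profit = (150 − 65)·17 = 1445.

1445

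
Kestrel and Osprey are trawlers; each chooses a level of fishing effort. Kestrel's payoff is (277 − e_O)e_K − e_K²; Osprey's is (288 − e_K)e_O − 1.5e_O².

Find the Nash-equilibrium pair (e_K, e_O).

108.6, 59.8

Expanding Kestrel's payoff: 277e_K − e_Oe_K − e_K².
∂π/∂e_K = 277 − e_O − 2e_K = 0, so e_K = 138.5 − 0.5e_O.
Likewise for Osprey: e_O = 96 − (1/3)e_K.
Solving the two reaction functions simultaneously: (1 − (−0.5)(−1/3))e_K = 138.5 − 0.5·96, so (5/6)e_K = 90.5 and e_K = 108.6.
Then e_O = 96 − (1/3)·108.6 = 59.8.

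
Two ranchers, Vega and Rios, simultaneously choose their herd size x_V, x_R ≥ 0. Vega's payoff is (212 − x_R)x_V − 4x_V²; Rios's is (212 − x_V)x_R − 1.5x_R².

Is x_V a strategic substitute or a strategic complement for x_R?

strategic substitutes

Expanding Vega's payoff: 212x_V − x_Rx_V − 4x_V².
∂π/∂x_V = 212 − x_R − 8x_V = 0, so x_V = 26.5 − 0.125x_R.
The best-response slope dx_V/dx_R = −0.125 < 0: the reaction function is downward-sloping, so the choices are strategic substitutes.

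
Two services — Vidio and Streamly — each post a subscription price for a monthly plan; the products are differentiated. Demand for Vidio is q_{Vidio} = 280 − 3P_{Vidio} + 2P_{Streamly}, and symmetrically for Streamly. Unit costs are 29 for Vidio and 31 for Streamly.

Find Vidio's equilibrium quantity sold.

189.375

Vidio's profit: π = (P_{Vidio} − 29)(280 − 3P_{Vidio} + 2P_{Streamly}).
∂π/∂P_{Vidio} = 367 − 6P_{Vidio} + 2P_{Streamly} = 0 ⇒ P_{Vidio} = 367/6 + (1/3)P_{Streamly}.
Similarly P_{Streamly} = 373/6 + (1/3)P_{Vidio}.
Plugging P_{Streamly} into Vidio's best response: P_{Vidio} = 367/6 + (1/3)(373/6 + (1/3)P_{Vidio}) ⇒ (8/9)P_{Vidio} = 737/9, so P_{Vidio} = 92.125.
Then P_{Streamly} = 373/6 + (1/3)·92.125 = 92.875.
q_{Vidio} = 280 − 3·92.125 + 2·92.875 = 189.375.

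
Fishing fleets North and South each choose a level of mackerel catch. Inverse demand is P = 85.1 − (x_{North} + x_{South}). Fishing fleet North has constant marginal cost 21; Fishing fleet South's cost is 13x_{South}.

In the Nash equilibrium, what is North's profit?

349.69

Fishing fleet North's profit: π = x_{North}(85.1 − (x_{North} + x_{South})) − 21x_{North}.
∂π/∂x_{North} = 64.1 − 2x_{North} − x_{South} = 0, so x_{North} = 32.05 − 0.5x_{South}.
By the same steps for South: x_{South} = 36.05 − 0.5x_{North}.
Plugging x_{South} into North's best response: x_{North} = 32.05 − 0.5(36.05 − 0.5x_{North}) ⇒ 0.75x_{North} = 14.025, so x_{North} = 18.7.
Then x_{South} = 36.05 − 0.5·18.7 = 26.7.
Price P = 85.1 − 45.4 = 39.7.
North's profit: (39.7 − 21)·18.7 = 349.69.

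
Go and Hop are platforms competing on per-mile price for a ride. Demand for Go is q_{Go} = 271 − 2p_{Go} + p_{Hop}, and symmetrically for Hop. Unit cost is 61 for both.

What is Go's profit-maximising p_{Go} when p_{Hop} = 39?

108

Go's profit: π = (p_{Go} − 61)(271 − 2p_{Go} + p_{Hop}).
∂π/∂p_{Go} = 393 − 4p_{Go} + p_{Hop} = 0 ⇒ p_{Go} = 98.25 + 0.25p_{Hop}.
At p_{Hop} = 39: p_{Go} = 98.25 + 0.25·39 = 108.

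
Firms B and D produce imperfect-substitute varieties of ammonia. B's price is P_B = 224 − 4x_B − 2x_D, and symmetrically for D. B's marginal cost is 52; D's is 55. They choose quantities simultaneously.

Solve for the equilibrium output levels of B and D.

17.3, 16.8

Firm B's profit: π = x_B(224 − 4x_B − 2x_D) − 52x_B.
∂π/∂x_B = 172 − 8x_B − 2x_D = 0 ⇒ x_B = 21.5 − 0.25x_D.
Similarly x_D = 21.125 − 0.25x_B.
Solving the two reaction functions simultaneously: (1 − (−0.25)(−0.25))x_B = 21.5 − 0.25·21.125, so 0.9375x_B = 519/32 and x_B = 17.3.
Then x_D = 21.125 − 0.25·17.3 = 16.8.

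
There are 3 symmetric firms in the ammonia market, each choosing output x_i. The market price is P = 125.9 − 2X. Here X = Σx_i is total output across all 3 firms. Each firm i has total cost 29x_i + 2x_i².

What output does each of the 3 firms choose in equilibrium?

A representative firm's profit is π_i = x_i(125.9 − 2X) − 29x_i − 2x_i², with X = x_i + Σ_{j≠i} x_j.
First-order condition: 96.9 − 8x_i − 2Σ_{j≠i} x_j = 0.
In a symmetric equilibrium every firm chooses the same x, so Σ_{j≠i} x_j = 2x. The condition becomes 96.9 − 12x = 0, giving x = 96.9/12 = 8.075.

8.075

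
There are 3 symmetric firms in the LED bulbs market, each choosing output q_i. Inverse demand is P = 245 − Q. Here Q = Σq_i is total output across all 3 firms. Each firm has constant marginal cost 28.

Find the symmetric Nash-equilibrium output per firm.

54.25

A representative firm's profit is π_i = q_i(245 − Q) − 28q_i, with Q = q_i + Σ_{j≠i} q_j.
First-order condition: 217 − 2q_i − Σ_{j≠i} q_j = 0.
In a symmetric equilibrium every firm chooses the same q, so Σ_{j≠i} q_j = 2q. The condition becomes 217 − 4q = 0, giving q = 217/4 = 54.25.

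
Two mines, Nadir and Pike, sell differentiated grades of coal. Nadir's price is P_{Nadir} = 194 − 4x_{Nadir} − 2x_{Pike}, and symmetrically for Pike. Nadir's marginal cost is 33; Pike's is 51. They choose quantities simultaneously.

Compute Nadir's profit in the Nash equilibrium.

Mine Nadir's profit: π = x_{Nadir}(194 − 4x_{Nadir} − 2x_{Pike}) − 33x_{Nadir}.
∂π/∂x_{Nadir} = 161 − 8x_{Nadir} − 2x_{Pike} = 0 ⇒ x_{Nadir} = 20.125 − 0.25x_{Pike}.
Similarly x_{Pike} = 17.875 − 0.25x_{Nadir}.
Plugging x_{Pike} into Nadir's best response: x_{Nadir} = 20.125 − 0.25(17.875 − 0.25x_{Nadir}) ⇒ 0.9375x_{Nadir} = 501/32, so x_{Nadir} = 16.7.
Then x_{Pike} = 17.875 − 0.25·16.7 = 13.7.
P_{Nadir} = 194 − 4·16.7 − 2·13.7 = 99.8.
Profit = (99.8 − 33)·16.7 = 1115.56.

1115.56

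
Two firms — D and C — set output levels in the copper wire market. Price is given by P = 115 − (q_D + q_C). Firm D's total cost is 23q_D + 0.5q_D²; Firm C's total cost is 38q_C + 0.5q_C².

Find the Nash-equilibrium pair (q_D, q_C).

Firm D's profit: π = q_D(115 − (q_D + q_C)) − 23q_D − 0.5q_D².
∂π/∂q_D = 92 − 3q_D − q_C = 0, so q_D = 92/3 − (1/3)q_C.
By the same steps for C: q_C = 77/3 − (1/3)q_D.
Plugging q_C into D's best response: q_D = 92/3 − (1/3)(77/3 − (1/3)q_D) ⇒ (8/9)q_D = 199/9, so q_D = 24.875.
Then q_C = 77/3 − (1/3)·24.875 = 17.375.

24.875, 17.375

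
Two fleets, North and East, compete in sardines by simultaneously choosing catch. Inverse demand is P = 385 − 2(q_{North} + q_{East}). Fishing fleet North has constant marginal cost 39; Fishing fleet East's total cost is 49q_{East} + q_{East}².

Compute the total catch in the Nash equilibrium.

Fishing fleet North's profit: π = q_{North}(385 − 2(q_{North} + q_{East})) − 39q_{North}.
∂π/∂q_{North} = 346 − 4q_{North} − 2q_{East} = 0, so q_{North} = 86.5 − 0.5q_{East}.
For East: ∂π/∂q_{East} = 336 − 6q_{East} − 2q_{North} = 0 ⇒ q_{East} = 56 − (1/3)q_{North}.
Plugging q_{East} into North's best response: q_{North} = 86.5 − 0.5(56 − (1/3)q_{North}) ⇒ (5/6)q_{North} = 58.5, so q_{North} = 70.2.
Then q_{East} = 56 − (1/3)·70.2 = 32.6.
Total catch: 70.2 + 32.6 = 102.8.

102.8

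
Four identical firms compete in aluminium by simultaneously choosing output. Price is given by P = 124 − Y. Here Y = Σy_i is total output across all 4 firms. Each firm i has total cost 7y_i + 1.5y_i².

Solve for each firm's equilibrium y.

14.625

A representative firm's profit is π_i = y_i(124 − Y) − 7y_i − 1.5y_i², with Y = y_i + Σ_{j≠i} y_j.
First-order condition: 117 − 5y_i − Σ_{j≠i} y_j = 0.
In a symmetric equilibrium every firm chooses the same y, so Σ_{j≠i} y_j = 3y. The condition becomes 117 − 8y = 0, giving y = 117/8 = 14.625.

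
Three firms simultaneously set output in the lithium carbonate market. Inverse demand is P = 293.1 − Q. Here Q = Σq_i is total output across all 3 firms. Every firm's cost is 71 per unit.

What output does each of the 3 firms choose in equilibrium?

A representative firm's profit is π_i = q_i(293.1 − Q) − 71q_i, with Q = q_i + Σ_{j≠i} q_j.
First-order condition: 222.1 − 2q_i − Σ_{j≠i} q_j = 0.
In a symmetric equilibrium every firm chooses the same q, so Σ_{j≠i} q_j = 2q. The condition becomes 222.1 − 4q = 0, giving q = 222.1/4 = 55.525.

55.525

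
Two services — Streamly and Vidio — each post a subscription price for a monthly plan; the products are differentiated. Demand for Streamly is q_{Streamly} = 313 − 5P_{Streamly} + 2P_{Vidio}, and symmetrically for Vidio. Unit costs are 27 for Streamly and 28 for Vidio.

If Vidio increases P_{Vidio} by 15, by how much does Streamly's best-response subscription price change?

Streamly's profit: π = (P_{Streamly} − 27)(313 − 5P_{Streamly} + 2P_{Vidio}).
∂π/∂P_{Streamly} = 448 − 10P_{Streamly} + 2P_{Vidio} = 0 ⇒ P_{Streamly} = 44.8 + 0.2P_{Vidio}.
The reaction-function slope is 0.2, so a 15-unit rise in P_{Vidio} moves P_{Streamly} by 0.2 × 15 = 3. Streamly's best response rises — the actions are strategic complements.

3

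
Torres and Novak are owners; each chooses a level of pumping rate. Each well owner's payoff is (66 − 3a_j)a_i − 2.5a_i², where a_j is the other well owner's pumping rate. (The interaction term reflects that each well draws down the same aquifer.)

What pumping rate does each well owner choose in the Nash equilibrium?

8.25

Torres's payoff is (66 − 3a_N)a_T − 2.5a_T².
∂π/∂a_T = 66 − 3a_N − 5a_T = 0, so a_T = 13.2 − 0.6a_N.
By symmetry a_N = a_T; substituting into the reaction function, 1.6a_T = 13.2 and a_T = 8.25.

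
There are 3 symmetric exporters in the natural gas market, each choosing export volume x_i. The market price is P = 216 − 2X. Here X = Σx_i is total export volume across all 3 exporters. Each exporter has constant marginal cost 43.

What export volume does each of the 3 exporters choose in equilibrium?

21.625

A representative exporter's profit is π_i = x_i(216 − 2X) − 43x_i, with X = x_i + Σ_{j≠i} x_j.
First-order condition: 173 − 4x_i − 2Σ_{j≠i} x_j = 0.
With identical exporters, set every x_j = x: then 173 − 4x − 4x = 0, i.e. x = 173/8 = 21.625.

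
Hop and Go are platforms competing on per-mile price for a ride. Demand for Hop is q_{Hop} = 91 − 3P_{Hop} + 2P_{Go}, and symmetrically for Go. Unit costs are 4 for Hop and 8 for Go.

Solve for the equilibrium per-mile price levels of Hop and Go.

26.5, 28

Hop's profit: π = (P_{Hop} − 4)(91 − 3P_{Hop} + 2P_{Go}).
∂π/∂P_{Hop} = 103 − 6P_{Hop} + 2P_{Go} = 0 ⇒ P_{Hop} = 103/6 + (1/3)P_{Go}.
Similarly P_{Go} = 115/6 + (1/3)P_{Hop}.
Substituting the second reaction function into the first: P_{Hop} = 103/6 + (1/3)(115/6 + (1/3)P_{Hop}), which gives (8/9)P_{Hop} = 212/9 ⇒ P_{Hop} = 26.5.
Then P_{Go} = 115/6 + (1/3)·26.5 = 28.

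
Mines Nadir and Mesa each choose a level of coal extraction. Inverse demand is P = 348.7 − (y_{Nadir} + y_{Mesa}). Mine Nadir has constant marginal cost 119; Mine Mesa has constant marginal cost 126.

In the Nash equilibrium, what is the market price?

197.9

Mine Nadir's profit: π = y_{Nadir}(348.7 − (y_{Nadir} + y_{Mesa})) − 119y_{Nadir}.
∂π/∂y_{Nadir} = 229.7 − 2y_{Nadir} − y_{Mesa} = 0, so y_{Nadir} = 114.85 − 0.5y_{Mesa}.
By the same steps for Mesa: y_{Mesa} = 111.35 − 0.5y_{Nadir}.
Substituting the second reaction function into the first: y_{Nadir} = 114.85 − 0.5(111.35 − 0.5y_{Nadir}), which gives 0.75y_{Nadir} = 59.175 ⇒ y_{Nadir} = 78.9.
Then y_{Mesa} = 111.35 − 0.5·78.9 = 71.9.
Equilibrium price: P = 348.7 − 150.8 = 197.9.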